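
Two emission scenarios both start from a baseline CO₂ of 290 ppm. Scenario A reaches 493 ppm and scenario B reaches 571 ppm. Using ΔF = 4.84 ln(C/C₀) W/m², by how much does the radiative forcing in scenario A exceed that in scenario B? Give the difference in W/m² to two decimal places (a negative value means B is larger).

ΔF_A − ΔF_B = -0.71 W/m²

ΔF_A = 4.84 ln(493/290) = 4.84 × 0.53063 = 2.5682 W/m².
ΔF_B = 4.84 ln(571/290) = 4.84 × 0.67751 = 3.2791 W/m².
Difference: 2.5682 − 3.2791 = -0.7109 W/m².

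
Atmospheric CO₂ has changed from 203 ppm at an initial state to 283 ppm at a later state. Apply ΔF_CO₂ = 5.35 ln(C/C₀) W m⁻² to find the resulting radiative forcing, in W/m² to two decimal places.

CO₂: 5.35 × ln(283/203) = 5.35 × ln(1.39409) = 5.35 × 0.33224 = 1.7775 W/m².

ΔF = 1.78 W/m²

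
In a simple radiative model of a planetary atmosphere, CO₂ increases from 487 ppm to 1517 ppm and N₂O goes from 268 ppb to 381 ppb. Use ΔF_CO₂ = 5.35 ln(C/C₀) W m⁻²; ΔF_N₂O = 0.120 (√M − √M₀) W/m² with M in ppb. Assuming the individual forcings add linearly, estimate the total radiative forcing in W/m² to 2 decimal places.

CO₂: 5.35 × ln(1517/487) = 5.35 × ln(3.11499) = 5.35 × 1.13623 = 6.0788 W/m².
N₂O: 0.120 × (√381 − √268) = 0.120 × (19.5192 − 16.3707) = 0.120 × 3.1485 = 0.3778 W/m².
Total ΔF = 6.0788 + 0.3778 = 6.4566 W/m².

ΔF = 6.46 W/m²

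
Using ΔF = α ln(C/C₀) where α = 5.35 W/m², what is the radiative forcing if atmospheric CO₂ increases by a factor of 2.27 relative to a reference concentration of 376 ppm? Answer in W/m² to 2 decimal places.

ΔF = 5.35 × ln(2.27) = 5.35 × 0.81978 = 4.3858 W/m².

ΔF = 4.39 W/m²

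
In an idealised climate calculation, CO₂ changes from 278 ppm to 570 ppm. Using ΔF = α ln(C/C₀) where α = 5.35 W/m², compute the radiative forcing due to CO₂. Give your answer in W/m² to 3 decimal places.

ΔF = 3.841 W/m²

CO₂ absorption bands are partially saturated, so forcing scales with the logarithm of the concentration ratio.
CO₂: 5.35 × ln(570/278) = 5.35 × ln(2.05036) = 5.35 × 0.71802 = 3.8414 W/m².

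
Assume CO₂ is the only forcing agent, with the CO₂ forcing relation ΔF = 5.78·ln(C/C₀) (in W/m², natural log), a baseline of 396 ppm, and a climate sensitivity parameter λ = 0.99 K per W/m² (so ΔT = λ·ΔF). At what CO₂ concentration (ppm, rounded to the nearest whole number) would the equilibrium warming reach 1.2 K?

C ≈ 488 ppm

Required forcing: ΔF = ΔT/λ = 1.2/0.99 = 1.2121 W/m².
Then ln(C/396) = ΔF/5.78 = 1.2121/5.78 = 0.20971.
So C = 396 × e^0.20971 = 396 × 1.23332 = 488.39 ppm.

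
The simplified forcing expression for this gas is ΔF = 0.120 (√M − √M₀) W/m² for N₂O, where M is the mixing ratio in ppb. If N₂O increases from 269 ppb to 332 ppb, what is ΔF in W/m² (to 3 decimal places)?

N₂O: 0.120 × (√332 − √269) = 0.120 × (18.2209 − 16.4012) = 0.120 × 1.8197 = 0.2184 W/m².

ΔF = 0.218 W/m²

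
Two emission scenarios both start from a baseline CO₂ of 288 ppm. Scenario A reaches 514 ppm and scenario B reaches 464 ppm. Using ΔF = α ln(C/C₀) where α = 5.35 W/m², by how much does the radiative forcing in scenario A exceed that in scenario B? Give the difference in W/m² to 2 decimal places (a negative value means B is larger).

ΔF_A − ΔF_B = 0.55 W/m²

ΔF_A = 5.35 ln(514/288) = 5.35 × 0.57926 = 3.0990 W/m².
ΔF_B = 5.35 ln(464/288) = 5.35 × 0.47692 = 2.5515 W/m².
Difference: 3.0990 − 2.5515 = 0.5475 W/m².
(Equivalently, ΔF_A − ΔF_B = 5.35 ln(514/464) = 5.35 × 0.10234 = 0.5475 W/m².)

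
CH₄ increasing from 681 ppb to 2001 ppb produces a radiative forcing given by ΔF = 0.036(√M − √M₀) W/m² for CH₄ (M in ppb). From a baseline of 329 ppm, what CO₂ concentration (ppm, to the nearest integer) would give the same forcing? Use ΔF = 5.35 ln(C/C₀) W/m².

CH₄ forcing: 0.036 × (√2001 − √681) = 0.036 × (44.7325 − 26.0960) = 0.036 × 18.6365 = 0.67091 W/m².
Set 5.35 ln(C/329) = 0.67091: ln(C/329) = 0.67091/5.35 = 0.12540, so C = 329 × e^0.12540 = 329 × 1.13360 = 372.95 ppm.

C ≈ 373 ppm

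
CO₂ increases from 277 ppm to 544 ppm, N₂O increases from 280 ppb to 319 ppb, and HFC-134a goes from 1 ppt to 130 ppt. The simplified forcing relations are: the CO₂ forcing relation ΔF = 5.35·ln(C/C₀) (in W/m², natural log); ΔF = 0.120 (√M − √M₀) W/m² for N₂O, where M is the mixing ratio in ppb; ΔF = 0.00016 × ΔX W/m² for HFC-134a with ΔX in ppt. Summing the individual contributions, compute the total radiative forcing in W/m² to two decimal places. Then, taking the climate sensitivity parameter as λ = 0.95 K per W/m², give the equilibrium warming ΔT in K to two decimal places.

ΔF = 3.77 W/m²; ΔT = 3.58 K

CO₂: 5.35 × ln(544/277) = 5.35 × ln(1.96390) = 5.35 × 0.67493 = 3.6109 W/m².
N₂O: 0.120 × (√319 − √280) = 0.120 × (17.8606 − 16.7332) = 0.120 × 1.1274 = 0.1353 W/m².
HFC-134a: ΔF = 0.00016 × (130 − 1) = 0.00016 × 129 = 0.0206 W/m².
Total ΔF = 3.6109 + 0.1353 + 0.0206 = 3.7668 W/m².
ΔT = λ ΔF = 0.95 × 3.77 = 3.5815 K.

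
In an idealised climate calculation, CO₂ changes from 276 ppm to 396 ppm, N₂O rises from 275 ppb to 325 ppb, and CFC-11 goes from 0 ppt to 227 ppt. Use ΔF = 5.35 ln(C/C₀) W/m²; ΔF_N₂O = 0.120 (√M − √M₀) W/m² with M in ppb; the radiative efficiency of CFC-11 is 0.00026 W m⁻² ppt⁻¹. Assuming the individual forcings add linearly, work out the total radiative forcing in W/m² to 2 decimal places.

ΔF = 2.16 W/m²

CO₂: 5.35 × ln(396/276) = 5.35 × ln(1.43478) = 5.35 × 0.36101 = 1.9314 W/m².
N₂O: 0.120 × (√325 − √275) = 0.120 × (18.0278 − 16.5831) = 0.120 × 1.4447 = 0.1734 W/m².
CFC-11: ΔF = 0.00026 × (227 − 0) = 0.00026 × 227 = 0.0590 W/m².
Total ΔF = 1.9314 + 0.1734 + 0.0590 = 2.1638 W/m².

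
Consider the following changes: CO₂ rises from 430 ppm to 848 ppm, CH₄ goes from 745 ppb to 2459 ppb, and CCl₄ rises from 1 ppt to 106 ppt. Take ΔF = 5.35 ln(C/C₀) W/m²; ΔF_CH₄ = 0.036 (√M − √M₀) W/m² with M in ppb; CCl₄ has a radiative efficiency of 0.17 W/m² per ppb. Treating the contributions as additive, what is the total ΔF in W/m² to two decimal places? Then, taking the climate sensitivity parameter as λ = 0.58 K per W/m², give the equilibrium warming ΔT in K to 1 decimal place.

ΔF = 4.45 W/m²; ΔT = 2.6 K

CO₂: 5.35 × ln(848/430) = 5.35 × ln(1.97209) = 5.35 × 0.67909 = 3.6331 W/m².
CH₄: 0.036 × (√2459 − √745) = 0.036 × (49.5883 − 27.2947) = 0.036 × 22.2936 = 0.8026 W/m².
CCl₄: Δ = 106 − 1 = 105 ppt = 0.105 ppb; ΔF = 0.17 × 0.105 = 0.0179 W/m².
Total ΔF = 3.6331 + 0.8026 + 0.0179 = 4.4536 W/m².
ΔT = λ ΔF = 0.58 × 4.45 = 2.5810 K.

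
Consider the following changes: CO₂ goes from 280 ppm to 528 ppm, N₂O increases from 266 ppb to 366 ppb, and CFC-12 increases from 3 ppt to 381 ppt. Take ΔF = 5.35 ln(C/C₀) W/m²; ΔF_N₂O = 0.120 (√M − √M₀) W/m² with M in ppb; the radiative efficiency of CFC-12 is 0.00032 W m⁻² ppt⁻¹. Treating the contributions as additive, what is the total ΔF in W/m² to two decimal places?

CO₂: 5.35 × ln(528/280) = 5.35 × ln(1.88571) = 5.35 × 0.63430 = 3.3935 W/m².
N₂O: 0.120 × (√366 − √266) = 0.120 × (19.1311 − 16.3095) = 0.120 × 2.8216 = 0.3386 W/m².
CFC-12: ΔF = 0.00032 × (381 − 3) = 0.00032 × 378 = 0.1210 W/m².
Total ΔF = 3.3935 + 0.3386 + 0.1210 = 3.8531 W/m².

ΔF = 3.85 W/m²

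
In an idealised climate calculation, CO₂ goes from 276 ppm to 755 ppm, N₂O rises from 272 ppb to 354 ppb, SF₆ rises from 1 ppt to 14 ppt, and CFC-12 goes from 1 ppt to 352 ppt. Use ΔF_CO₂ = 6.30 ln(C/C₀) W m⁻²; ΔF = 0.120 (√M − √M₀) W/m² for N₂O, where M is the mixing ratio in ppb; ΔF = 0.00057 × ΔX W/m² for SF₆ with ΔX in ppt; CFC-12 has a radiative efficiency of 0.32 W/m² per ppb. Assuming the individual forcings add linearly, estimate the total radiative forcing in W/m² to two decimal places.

CO₂: 6.30 × ln(755/276) = 6.30 × ln(2.73551) = 6.30 × 1.00632 = 6.3398 W/m².
N₂O: 0.120 × (√354 − √272) = 0.120 × (18.8149 − 16.4924) = 0.120 × 2.3225 = 0.2787 W/m².
SF₆: ΔF = 0.00057 × (14 − 1) = 0.00057 × 13 = 0.0074 W/m².
CFC-12: Δ = 352 − 1 = 351 ppt = 0.351 ppb; ΔF = 0.32 × 0.351 = 0.1123 W/m².
Total ΔF = 6.3398 + 0.2787 + 0.0074 + 0.1123 = 6.7382 W/m².

ΔF = 6.74 W/m²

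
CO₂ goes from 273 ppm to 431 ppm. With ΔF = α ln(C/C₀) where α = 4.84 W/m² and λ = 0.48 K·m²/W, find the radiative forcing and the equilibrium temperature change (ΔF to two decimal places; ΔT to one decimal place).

ΔF = 2.21 W/m²; ΔT = 1.1 K

CO₂: 4.84 × ln(431/273) = 4.84 × ln(1.57875) = 4.84 × 0.45663 = 2.2101 W/m².
ΔT = λ ΔF = 0.48 × 2.21 = 1.0608 K.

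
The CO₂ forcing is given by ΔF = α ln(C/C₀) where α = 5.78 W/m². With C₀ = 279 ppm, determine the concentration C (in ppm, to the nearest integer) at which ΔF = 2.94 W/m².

C ≈ 464 ppm

Set 5.78 ln(C/279) = 2.94, so ln(C/279) = 2.94/5.78 = 0.50865.
Then C/279 = e^0.50865 = 1.66304, giving C = 279 × 1.66304 = 463.99 ppm.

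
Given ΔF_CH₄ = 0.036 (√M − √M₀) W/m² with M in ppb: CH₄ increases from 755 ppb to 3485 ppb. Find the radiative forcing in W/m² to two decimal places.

ΔF = 1.14 W/m²

CH₄: 0.036 × (√3485 − √755) = 0.036 × (59.0339 − 27.4773) = 0.036 × 31.5566 = 1.1360 W/m².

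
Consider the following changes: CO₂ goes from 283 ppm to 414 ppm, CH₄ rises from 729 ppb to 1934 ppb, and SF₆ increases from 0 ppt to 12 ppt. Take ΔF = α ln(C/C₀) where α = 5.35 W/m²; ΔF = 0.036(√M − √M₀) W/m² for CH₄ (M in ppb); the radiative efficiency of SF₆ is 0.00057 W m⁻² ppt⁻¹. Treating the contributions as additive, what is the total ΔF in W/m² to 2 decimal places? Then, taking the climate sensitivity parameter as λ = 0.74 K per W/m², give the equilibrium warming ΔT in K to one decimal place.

ΔF = 2.65 W/m²; ΔT = 2.0 K

CO₂: 5.35 × ln(414/283) = 5.35 × ln(1.46290) = 5.35 × 0.38042 = 2.0352 W/m².
CH₄: 0.036 × (√1934 − √729) = 0.036 × (43.9773 − 27.0000) = 0.036 × 16.9773 = 0.6112 W/m².
SF₆: ΔF = 0.00057 × (12 − 0) = 0.00057 × 12 = 0.0068 W/m².
Total ΔF = 2.0352 + 0.6112 + 0.0068 = 2.6532 W/m².
ΔT = λ ΔF = 0.74 × 2.65 = 1.9610 K.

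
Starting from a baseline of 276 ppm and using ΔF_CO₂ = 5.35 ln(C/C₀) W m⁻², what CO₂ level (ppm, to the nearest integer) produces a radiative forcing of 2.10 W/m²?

C ≈ 409 ppm

Set 5.35 ln(C/276) = 2.10, so ln(C/276) = 2.10/5.35 = 0.39252.
Then C/276 = e^0.39252 = 1.48071, giving C = 276 × 1.48071 = 408.68 ppm.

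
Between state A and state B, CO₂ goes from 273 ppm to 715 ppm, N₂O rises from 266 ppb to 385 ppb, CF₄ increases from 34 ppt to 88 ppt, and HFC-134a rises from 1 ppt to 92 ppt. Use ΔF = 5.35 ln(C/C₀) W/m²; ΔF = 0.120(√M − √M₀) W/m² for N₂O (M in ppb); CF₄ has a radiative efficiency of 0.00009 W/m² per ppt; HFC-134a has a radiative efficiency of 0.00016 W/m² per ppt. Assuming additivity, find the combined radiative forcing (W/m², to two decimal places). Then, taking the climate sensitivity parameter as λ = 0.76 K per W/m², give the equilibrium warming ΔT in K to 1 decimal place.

CO₂: 5.35 × ln(715/273) = 5.35 × ln(2.61905) = 5.35 × 0.96281 = 5.1510 W/m².
N₂O: 0.120 × (√385 − √266) = 0.120 × (19.6214 − 16.3095) = 0.120 × 3.3119 = 0.3974 W/m².
CF₄: ΔF = 0.00009 × (88 − 34) = 0.00009 × 54 = 0.0049 W/m².
HFC-134a: ΔF = 0.00016 × (92 − 1) = 0.00016 × 91 = 0.0146 W/m².
Total ΔF = 5.1510 + 0.3974 + 0.0049 + 0.0146 = 5.5679 W/m².
ΔT = λ ΔF = 0.76 × 5.57 = 4.2332 K.

ΔF = 5.57 W/m²; ΔT = 4.2 K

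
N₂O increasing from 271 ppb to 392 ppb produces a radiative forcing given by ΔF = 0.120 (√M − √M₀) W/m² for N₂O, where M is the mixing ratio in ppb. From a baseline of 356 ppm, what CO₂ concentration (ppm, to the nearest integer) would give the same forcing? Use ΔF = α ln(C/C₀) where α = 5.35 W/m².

C ≈ 384 ppm

N₂O forcing: 0.120 × (√392 − √271) = 0.120 × (19.7990 − 16.4621) = 0.120 × 3.3369 = 0.40043 W/m².
Set 5.35 ln(C/356) = 0.40043: ln(C/356) = 0.40043/5.35 = 0.07485, so C = 356 × e^0.07485 = 356 × 1.07772 = 383.67 ppm.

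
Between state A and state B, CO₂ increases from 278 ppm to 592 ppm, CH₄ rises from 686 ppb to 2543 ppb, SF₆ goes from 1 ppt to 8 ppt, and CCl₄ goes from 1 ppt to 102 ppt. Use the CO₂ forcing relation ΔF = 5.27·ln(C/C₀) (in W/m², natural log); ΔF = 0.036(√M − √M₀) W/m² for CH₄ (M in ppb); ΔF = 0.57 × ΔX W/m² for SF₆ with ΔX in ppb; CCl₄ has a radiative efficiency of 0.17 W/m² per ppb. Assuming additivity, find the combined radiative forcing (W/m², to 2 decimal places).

CO₂: 5.27 × ln(592/278) = 5.27 × ln(2.12950) = 5.27 × 0.75589 = 3.9835 W/m².
CH₄: 0.036 × (√2543 − √686) = 0.036 × (50.4282 − 26.1916) = 0.036 × 24.2366 = 0.8725 W/m².
SF₆: Δ = 8 − 1 = 7 ppt = 0.007 ppb; ΔF = 0.57 × 0.007 = 0.0040 W/m².
CCl₄: Δ = 102 − 1 = 101 ppt = 0.101 ppb; ΔF = 0.17 × 0.101 = 0.0172 W/m².
Total ΔF = 3.9835 + 0.8725 + 0.0040 + 0.0172 = 4.8772 W/m².

ΔF = 4.88 W/m²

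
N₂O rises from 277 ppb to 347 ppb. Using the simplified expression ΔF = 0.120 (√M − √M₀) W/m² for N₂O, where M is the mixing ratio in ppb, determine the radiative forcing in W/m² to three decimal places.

N₂O: 0.120 × (√347 − √277) = 0.120 × (18.6279 − 16.6433) = 0.120 × 1.9846 = 0.2382 W/m².

ΔF = 0.238 W/m²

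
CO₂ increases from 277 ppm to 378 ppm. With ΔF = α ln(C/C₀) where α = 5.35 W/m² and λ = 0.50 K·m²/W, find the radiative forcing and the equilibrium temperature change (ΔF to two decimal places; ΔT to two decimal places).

ΔF = 1.66 W/m²; ΔT = 0.83 K

CO₂: 5.35 × ln(378/277) = 5.35 × ln(1.36462) = 5.35 × 0.31088 = 1.6632 W/m².
ΔT = λ ΔF = 0.50 × 1.66 = 0.8300 K.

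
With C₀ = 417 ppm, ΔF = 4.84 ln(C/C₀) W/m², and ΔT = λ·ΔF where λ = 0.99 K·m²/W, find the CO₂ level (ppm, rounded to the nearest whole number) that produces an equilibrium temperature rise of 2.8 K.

C ≈ 748 ppm

Required forcing: ΔF = ΔT/λ = 2.8/0.99 = 2.8283 W/m².
Then ln(C/417) = ΔF/4.84 = 2.8283/4.84 = 0.58436.
So C = 417 × e^0.58436 = 417 × 1.79384 = 748.03 ppm.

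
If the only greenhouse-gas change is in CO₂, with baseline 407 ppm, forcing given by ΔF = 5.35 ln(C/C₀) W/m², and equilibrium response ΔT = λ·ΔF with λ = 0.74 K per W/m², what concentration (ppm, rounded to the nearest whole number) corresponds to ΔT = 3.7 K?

C ≈ 1036 ppm

Required forcing: ΔF = ΔT/λ = 3.7/0.74 = 5.0000 W/m².
Then ln(C/407) = ΔF/5.35 = 5.0000/5.35 = 0.93458.
So C = 407 × e^0.93458 = 407 × 2.54614 = 1036.28 ppm.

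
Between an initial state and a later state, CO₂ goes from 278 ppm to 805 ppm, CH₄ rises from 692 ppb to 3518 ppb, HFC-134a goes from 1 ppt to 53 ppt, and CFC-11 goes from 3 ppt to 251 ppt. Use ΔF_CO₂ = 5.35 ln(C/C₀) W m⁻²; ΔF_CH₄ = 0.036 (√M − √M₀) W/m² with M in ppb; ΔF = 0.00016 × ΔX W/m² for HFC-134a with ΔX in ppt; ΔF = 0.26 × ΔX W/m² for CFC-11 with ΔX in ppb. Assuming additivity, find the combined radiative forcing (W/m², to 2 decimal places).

CO₂: 5.35 × ln(805/278) = 5.35 × ln(2.89568) = 5.35 × 1.06322 = 5.6882 W/m².
CH₄: 0.036 × (√3518 − √692) = 0.036 × (59.3127 − 26.3059) = 0.036 × 33.0068 = 1.1882 W/m².
HFC-134a: ΔF = 0.00016 × (53 − 1) = 0.00016 × 52 = 0.0083 W/m².
CFC-11: Δ = 251 − 3 = 248 ppt = 0.248 ppb; ΔF = 0.26 × 0.248 = 0.0645 W/m².
Total ΔF = 5.6882 + 1.1882 + 0.0083 + 0.0645 = 6.9492 W/m².

ΔF = 6.95 W/m²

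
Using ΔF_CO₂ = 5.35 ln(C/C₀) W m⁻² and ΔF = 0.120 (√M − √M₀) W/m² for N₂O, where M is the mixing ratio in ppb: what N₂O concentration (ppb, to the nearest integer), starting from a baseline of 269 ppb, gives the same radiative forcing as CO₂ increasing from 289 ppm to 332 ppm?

M ≈ 510 ppb

CO₂ forcing: 5.35 × ln(332/289) = 5.35 × 0.138708 = 0.74209 W/m².
Set 0.120(√M − √269) = 0.74209: √M = 0.74209/0.120 + √269 = 6.1841 + 16.4012 = 22.5853.
M = (22.5853)² = 510.10 ppb.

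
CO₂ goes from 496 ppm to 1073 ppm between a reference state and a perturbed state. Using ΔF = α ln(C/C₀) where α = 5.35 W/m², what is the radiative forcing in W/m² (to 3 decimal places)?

ΔF = 4.128 W/m²

CO₂: 5.35 × ln(1073/496) = 5.35 × ln(2.16331) = 5.35 × 0.77164 = 4.1283 W/m².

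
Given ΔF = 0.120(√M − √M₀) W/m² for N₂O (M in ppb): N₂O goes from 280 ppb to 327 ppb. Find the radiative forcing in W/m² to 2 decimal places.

N₂O: 0.120 × (√327 − √280) = 0.120 × (18.0831 − 16.7332) = 0.120 × 1.3499 = 0.1620 W/m².

ΔF = 0.16 W/m²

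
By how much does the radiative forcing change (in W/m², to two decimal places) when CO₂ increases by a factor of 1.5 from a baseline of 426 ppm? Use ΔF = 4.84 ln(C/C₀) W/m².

ΔF = 1.96 W/m²

Because the forcing depends only on the ratio C/C₀, the initial concentration does not enter.
ΔF = 4.84 × ln(1.5) = 4.84 × 0.40547 = 1.9625 W/m².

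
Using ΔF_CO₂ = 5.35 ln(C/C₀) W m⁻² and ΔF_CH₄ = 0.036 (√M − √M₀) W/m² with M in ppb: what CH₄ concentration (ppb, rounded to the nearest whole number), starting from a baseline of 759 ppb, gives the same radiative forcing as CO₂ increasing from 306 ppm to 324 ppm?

CO₂ forcing: 5.35 × ln(324/306) = 5.35 × 0.057158 = 0.30580 W/m².
Set 0.036(√M − √759) = 0.30580: √M = 0.30580/0.036 + √759 = 8.4944 + 27.5500 = 36.0444.
M = (36.0444)² = 1299.20 ppb.

M ≈ 1299 ppb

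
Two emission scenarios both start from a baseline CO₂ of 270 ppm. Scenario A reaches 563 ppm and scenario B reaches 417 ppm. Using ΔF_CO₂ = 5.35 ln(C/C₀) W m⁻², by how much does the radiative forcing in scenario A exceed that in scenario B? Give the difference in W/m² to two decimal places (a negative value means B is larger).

ΔF_A − ΔF_B = 1.61 W/m²

ΔF_A = 5.35 ln(563/270) = 5.35 × 0.73486 = 3.9315 W/m².
ΔF_B = 5.35 ln(417/270) = 5.35 × 0.43466 = 2.3254 W/m².
Difference: 3.9315 − 2.3254 = 1.6061 W/m².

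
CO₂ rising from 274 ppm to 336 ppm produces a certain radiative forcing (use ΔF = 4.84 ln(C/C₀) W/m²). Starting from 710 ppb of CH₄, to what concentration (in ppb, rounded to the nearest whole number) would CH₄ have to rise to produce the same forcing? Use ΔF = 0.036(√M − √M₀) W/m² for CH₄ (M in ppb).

M ≈ 2924 ppb

CO₂ forcing: 4.84 × ln(336/274) = 4.84 × 0.203983 = 0.98728 W/m².
Set 0.036(√M − √710) = 0.98728: √M = 0.98728/0.036 + √710 = 27.4244 + 26.6458 = 54.0702.
M = (54.0702)² = 2923.59 ppb.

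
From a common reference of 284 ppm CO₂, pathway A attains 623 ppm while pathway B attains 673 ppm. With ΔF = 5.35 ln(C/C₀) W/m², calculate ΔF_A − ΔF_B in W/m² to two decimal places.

ΔF_A − ΔF_B = -0.41 W/m²

ΔF_A = 5.35 ln(623/284) = 5.35 × 0.78557 = 4.2028 W/m².
ΔF_B = 5.35 ln(673/284) = 5.35 × 0.86277 = 4.6158 W/m².
Difference: 4.2028 − 4.6158 = -0.4130 W/m².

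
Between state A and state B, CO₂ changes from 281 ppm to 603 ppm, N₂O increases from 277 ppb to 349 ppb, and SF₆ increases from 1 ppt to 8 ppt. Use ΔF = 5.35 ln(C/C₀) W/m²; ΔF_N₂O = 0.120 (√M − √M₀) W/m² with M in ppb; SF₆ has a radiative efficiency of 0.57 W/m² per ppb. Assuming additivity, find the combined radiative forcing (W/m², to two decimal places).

ΔF = 4.33 W/m²

CO₂: 5.35 × ln(603/281) = 5.35 × ln(2.14591) = 5.35 × 0.76356 = 4.0850 W/m².
N₂O: 0.120 × (√349 − √277) = 0.120 × (18.6815 − 16.6433) = 0.120 × 2.0382 = 0.2446 W/m².
SF₆: Δ = 8 − 1 = 7 ppt = 0.007 ppb; ΔF = 0.57 × 0.007 = 0.0040 W/m².
Total ΔF = 4.0850 + 0.2446 + 0.0040 = 4.3336 W/m².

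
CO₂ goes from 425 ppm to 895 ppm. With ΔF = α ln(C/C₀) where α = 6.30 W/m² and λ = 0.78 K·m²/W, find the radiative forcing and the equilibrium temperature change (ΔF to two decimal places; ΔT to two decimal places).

ΔF = 4.69 W/m²; ΔT = 3.66 K

CO₂: 6.30 × ln(895/425) = 6.30 × ln(2.10588) = 6.30 × 0.74473 = 4.6918 W/m².
ΔT = λ ΔF = 0.78 × 4.69 = 3.6582 K.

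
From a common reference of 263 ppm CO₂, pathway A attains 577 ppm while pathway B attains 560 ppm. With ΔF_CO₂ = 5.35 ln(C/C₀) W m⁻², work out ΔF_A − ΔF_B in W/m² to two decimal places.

ΔF_A = 5.35 ln(577/263) = 5.35 × 0.78569 = 4.2034 W/m².
ΔF_B = 5.35 ln(560/263) = 5.35 × 0.75578 = 4.0434 W/m².
Difference: 4.2034 − 4.0434 = 0.1600 W/m².
(Equivalently, ΔF_A − ΔF_B = 5.35 ln(577/560) = 5.35 × 0.02991 = 0.1600 W/m².)

ΔF_A − ΔF_B = 0.16 W/m²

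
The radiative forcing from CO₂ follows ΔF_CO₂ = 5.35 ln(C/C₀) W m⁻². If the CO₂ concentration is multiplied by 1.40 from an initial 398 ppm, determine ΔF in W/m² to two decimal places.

ΔF = 1.80 W/m²

Because the forcing depends only on the ratio C/C₀, the initial concentration does not enter.
ΔF = 5.35 × ln(1.40) = 5.35 × 0.33647 = 1.8001 W/m².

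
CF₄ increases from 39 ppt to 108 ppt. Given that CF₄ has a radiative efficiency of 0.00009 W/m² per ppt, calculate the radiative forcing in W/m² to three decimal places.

ΔF = 0.006 W/m²

CF₄: ΔF = 0.00009 × (108 − 39) = 0.00009 × 69 = 0.0062 W/m².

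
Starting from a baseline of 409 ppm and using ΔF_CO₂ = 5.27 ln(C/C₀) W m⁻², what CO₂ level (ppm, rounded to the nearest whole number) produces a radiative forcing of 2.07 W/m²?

C ≈ 606 ppm

Set 5.27 ln(C/409) = 2.07, so ln(C/409) = 2.07/5.27 = 0.39279.
Then C/409 = e^0.39279 = 1.48111, giving C = 409 × 1.48111 = 605.77 ppm.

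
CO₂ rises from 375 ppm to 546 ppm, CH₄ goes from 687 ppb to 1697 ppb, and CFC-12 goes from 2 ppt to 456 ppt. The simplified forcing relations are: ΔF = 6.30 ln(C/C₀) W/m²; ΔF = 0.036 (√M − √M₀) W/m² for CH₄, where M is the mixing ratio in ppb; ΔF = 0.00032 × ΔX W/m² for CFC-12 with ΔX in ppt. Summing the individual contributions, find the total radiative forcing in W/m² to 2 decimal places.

CO₂: 6.30 × ln(546/375) = 6.30 × ln(1.45600) = 6.30 × 0.37569 = 2.3668 W/m².
CH₄: 0.036 × (√1697 − √687) = 0.036 × (41.1947 − 26.2107) = 0.036 × 14.9840 = 0.5394 W/m².
CFC-12: ΔF = 0.00032 × (456 − 2) = 0.00032 × 454 = 0.1453 W/m².
Total ΔF = 2.3668 + 0.5394 + 0.1453 = 3.0515 W/m².

ΔF = 3.05 W/m²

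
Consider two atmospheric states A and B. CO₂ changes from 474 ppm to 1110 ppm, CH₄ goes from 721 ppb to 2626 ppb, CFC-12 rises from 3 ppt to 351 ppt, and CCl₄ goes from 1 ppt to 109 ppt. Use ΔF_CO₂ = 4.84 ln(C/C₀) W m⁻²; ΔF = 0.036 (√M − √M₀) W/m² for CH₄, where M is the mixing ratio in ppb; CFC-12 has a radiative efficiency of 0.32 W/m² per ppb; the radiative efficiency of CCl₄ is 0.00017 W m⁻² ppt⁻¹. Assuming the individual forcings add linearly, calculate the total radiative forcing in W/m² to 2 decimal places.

ΔF = 5.13 W/m²

CO₂: 4.84 × ln(1110/474) = 4.84 × ln(2.34177) = 4.84 × 0.85091 = 4.1184 W/m².
CH₄: 0.036 × (√2626 − √721) = 0.036 × (51.2445 − 26.8514) = 0.036 × 24.3931 = 0.8782 W/m².
CFC-12: Δ = 351 − 3 = 348 ppt = 0.348 ppb; ΔF = 0.32 × 0.348 = 0.1114 W/m².
CCl₄: ΔF = 0.00017 × (109 − 1) = 0.00017 × 108 = 0.0184 W/m².
Total ΔF = 4.1184 + 0.8782 + 0.1114 + 0.0184 = 5.1264 W/m².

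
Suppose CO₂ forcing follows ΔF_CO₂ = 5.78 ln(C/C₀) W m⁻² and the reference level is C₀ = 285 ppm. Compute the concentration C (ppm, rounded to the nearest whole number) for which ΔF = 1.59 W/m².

C ≈ 375 ppm

Set 5.78 ln(C/285) = 1.59, so ln(C/285) = 1.59/5.78 = 0.27509.
Then C/285 = e^0.27509 = 1.31665, giving C = 285 × 1.31665 = 375.25 ppm.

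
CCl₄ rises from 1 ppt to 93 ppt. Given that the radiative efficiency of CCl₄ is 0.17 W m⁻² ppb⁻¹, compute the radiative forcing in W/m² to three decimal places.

CCl₄: Δ = 93 − 1 = 92 ppt = 0.092 ppb; ΔF = 0.17 × 0.092 = 0.0156 W/m².

ΔF = 0.016 W/m²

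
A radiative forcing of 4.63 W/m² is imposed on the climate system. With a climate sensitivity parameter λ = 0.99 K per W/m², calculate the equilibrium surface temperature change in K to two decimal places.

ΔT = λ ΔF = 0.99 × 4.63 = 4.5837 K.

ΔT = 4.58 K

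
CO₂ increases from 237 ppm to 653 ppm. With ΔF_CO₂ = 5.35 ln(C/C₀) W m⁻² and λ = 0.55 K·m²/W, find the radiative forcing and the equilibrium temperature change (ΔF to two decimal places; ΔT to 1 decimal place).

ΔF = 5.42 W/m²; ΔT = 3.0 K

CO₂: 5.35 × ln(653/237) = 5.35 × ln(2.75527) = 5.35 × 1.01352 = 5.4223 W/m².
ΔT = λ ΔF = 0.55 × 5.42 = 2.9810 K.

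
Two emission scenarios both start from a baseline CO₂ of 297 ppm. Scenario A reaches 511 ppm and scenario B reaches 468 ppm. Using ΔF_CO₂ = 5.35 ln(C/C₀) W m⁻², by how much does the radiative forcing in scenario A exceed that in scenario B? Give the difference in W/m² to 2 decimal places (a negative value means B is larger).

ΔF_A = 5.35 ln(511/297) = 5.35 × 0.54264 = 2.9031 W/m².
ΔF_B = 5.35 ln(468/297) = 5.35 × 0.45474 = 2.4329 W/m².
Difference: 2.9031 − 2.4329 = 0.4702 W/m².

ΔF_A − ΔF_B = 0.47 W/m²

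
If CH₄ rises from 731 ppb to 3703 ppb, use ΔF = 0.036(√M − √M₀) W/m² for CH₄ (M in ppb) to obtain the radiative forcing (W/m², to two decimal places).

ΔF = 1.22 W/m²

CH₄: 0.036 × (√3703 − √731) = 0.036 × (60.8523 − 27.0370) = 0.036 × 33.8153 = 1.2174 W/m².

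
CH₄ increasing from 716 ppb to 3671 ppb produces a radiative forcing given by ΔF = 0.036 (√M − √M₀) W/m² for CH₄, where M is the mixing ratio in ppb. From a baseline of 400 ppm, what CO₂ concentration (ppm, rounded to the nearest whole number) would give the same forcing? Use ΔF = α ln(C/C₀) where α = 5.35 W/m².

CH₄ forcing: 0.036 × (√3671 − √716) = 0.036 × (60.5888 − 26.7582) = 0.036 × 33.8306 = 1.21790 W/m².
Set 5.35 ln(C/400) = 1.21790: ln(C/400) = 1.21790/5.35 = 0.22764, so C = 400 × e^0.22764 = 400 × 1.25563 = 502.25 ppm.

C ≈ 502 ppm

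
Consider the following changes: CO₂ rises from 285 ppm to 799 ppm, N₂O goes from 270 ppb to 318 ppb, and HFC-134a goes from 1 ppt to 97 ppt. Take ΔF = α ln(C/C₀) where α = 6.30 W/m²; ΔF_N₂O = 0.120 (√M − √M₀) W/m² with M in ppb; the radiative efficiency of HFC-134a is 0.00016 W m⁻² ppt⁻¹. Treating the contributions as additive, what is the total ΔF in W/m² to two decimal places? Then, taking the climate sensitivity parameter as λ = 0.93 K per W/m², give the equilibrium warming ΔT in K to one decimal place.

CO₂: 6.30 × ln(799/285) = 6.30 × ln(2.80351) = 6.30 × 1.03087 = 6.4945 W/m².
N₂O: 0.120 × (√318 − √270) = 0.120 × (17.8326 − 16.4317) = 0.120 × 1.4009 = 0.1681 W/m².
HFC-134a: ΔF = 0.00016 × (97 − 1) = 0.00016 × 96 = 0.0154 W/m².
Total ΔF = 6.4945 + 0.1681 + 0.0154 = 6.6780 W/m².
ΔT = λ ΔF = 0.93 × 6.68 = 6.2124 K.

ΔF = 6.68 W/m²; ΔT = 6.2 K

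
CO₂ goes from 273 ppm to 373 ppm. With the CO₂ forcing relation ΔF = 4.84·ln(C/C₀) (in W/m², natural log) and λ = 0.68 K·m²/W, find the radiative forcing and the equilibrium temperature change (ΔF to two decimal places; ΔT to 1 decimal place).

ΔF = 1.51 W/m²; ΔT = 1.0 K

CO₂: 4.84 × ln(373/273) = 4.84 × ln(1.36630) = 4.84 × 0.31211 = 1.5106 W/m².
ΔT = λ ΔF = 0.68 × 1.51 = 1.0268 K.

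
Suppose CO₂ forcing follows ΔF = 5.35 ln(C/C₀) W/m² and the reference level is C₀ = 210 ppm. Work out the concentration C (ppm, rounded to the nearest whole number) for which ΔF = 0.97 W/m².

C ≈ 252 ppm

Set 5.35 ln(C/210) = 0.97, so ln(C/210) = 0.97/5.35 = 0.18131.
Then C/210 = e^0.18131 = 1.19879, giving C = 210 × 1.19879 = 251.75 ppm.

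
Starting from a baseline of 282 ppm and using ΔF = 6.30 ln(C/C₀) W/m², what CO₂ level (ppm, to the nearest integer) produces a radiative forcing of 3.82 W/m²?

Set 6.30 ln(C/282) = 3.82, so ln(C/282) = 3.82/6.30 = 0.60635.
Then C/282 = e^0.60635 = 1.83373, giving C = 282 × 1.83373 = 517.11 ppm.

C ≈ 517 ppm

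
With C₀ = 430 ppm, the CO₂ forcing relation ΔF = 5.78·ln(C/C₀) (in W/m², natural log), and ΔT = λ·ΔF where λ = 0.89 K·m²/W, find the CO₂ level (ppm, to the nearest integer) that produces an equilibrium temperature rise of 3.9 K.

Required forcing: ΔF = ΔT/λ = 3.9/0.89 = 4.3820 W/m².
Then ln(C/430) = ΔF/5.78 = 4.3820/5.78 = 0.75813.
So C = 430 × e^0.75813 = 430 × 2.13428 = 917.74 ppm.

C ≈ 918 ppm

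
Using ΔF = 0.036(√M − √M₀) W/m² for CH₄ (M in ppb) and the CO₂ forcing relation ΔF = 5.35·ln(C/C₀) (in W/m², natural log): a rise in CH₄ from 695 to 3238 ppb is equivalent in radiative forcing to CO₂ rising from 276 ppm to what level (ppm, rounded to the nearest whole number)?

CH₄ forcing: 0.036 × (√3238 − √695) = 0.036 × (56.9034 − 26.3629) = 0.036 × 30.5405 = 1.09946 W/m².
Set 5.35 ln(C/276) = 1.09946: ln(C/276) = 1.09946/5.35 = 0.20551, so C = 276 × e^0.20551 = 276 × 1.22815 = 338.97 ppm.

C ≈ 339 ppm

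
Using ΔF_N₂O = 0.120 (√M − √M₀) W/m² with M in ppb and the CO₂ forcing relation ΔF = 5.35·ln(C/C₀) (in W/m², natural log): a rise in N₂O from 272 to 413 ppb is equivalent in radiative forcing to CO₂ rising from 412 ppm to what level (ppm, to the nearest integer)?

N₂O forcing: 0.120 × (√413 − √272) = 0.120 × (20.3224 − 16.4924) = 0.120 × 3.8300 = 0.45960 W/m².
Set 5.35 ln(C/412) = 0.45960: ln(C/412) = 0.45960/5.35 = 0.08591, so C = 412 × e^0.08591 = 412 × 1.08971 = 448.96 ppm.

C ≈ 449 ppm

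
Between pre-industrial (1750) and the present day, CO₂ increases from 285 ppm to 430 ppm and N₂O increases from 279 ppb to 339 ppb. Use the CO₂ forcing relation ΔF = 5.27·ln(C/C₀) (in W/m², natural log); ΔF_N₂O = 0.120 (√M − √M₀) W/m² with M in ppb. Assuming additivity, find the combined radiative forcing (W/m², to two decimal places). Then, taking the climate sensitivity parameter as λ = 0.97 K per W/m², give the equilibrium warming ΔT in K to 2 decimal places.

ΔF = 2.37 W/m²; ΔT = 2.30 K

CO₂: 5.27 × ln(430/285) = 5.27 × ln(1.50877) = 5.27 × 0.41129 = 2.1675 W/m².
N₂O: 0.120 × (√339 − √279) = 0.120 × (18.4120 − 16.7033) = 0.120 × 1.7087 = 0.2050 W/m².
Total ΔF = 2.1675 + 0.2050 = 2.3725 W/m².
ΔT = λ ΔF = 0.97 × 2.37 = 2.2989 K.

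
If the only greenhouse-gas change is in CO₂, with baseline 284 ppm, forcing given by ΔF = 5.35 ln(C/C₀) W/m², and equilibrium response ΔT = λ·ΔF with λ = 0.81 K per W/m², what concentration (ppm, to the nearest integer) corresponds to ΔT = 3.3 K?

Required forcing: ΔF = ΔT/λ = 3.3/0.81 = 4.0741 W/m².
Then ln(C/284) = ΔF/5.35 = 4.0741/5.35 = 0.76151.
So C = 284 × e^0.76151 = 284 × 2.14151 = 608.19 ppm.

C ≈ 608 ppm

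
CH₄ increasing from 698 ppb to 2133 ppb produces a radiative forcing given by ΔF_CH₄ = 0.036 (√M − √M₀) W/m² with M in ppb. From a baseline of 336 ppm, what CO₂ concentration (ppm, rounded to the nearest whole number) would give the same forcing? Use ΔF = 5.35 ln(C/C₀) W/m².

CH₄ forcing: 0.036 × (√2133 − √698) = 0.036 × (46.1844 − 26.4197) = 0.036 × 19.7647 = 0.71153 W/m².
Set 5.35 ln(C/336) = 0.71153: ln(C/336) = 0.71153/5.35 = 0.13300, so C = 336 × e^0.13300 = 336 × 1.14225 = 383.80 ppm.

C ≈ 384 ppm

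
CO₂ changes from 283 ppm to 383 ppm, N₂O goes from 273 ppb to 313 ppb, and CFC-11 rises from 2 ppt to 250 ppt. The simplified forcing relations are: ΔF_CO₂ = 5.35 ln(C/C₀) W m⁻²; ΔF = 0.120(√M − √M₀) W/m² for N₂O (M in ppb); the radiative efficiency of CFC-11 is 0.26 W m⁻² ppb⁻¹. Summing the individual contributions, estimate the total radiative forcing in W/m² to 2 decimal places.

ΔF = 1.82 W/m²

CO₂: 5.35 × ln(383/283) = 5.35 × ln(1.35336) = 5.35 × 0.30259 = 1.6189 W/m².
N₂O: 0.120 × (√313 − √273) = 0.120 × (17.6918 − 16.5227) = 0.120 × 1.1691 = 0.1403 W/m².
CFC-11: Δ = 250 − 2 = 248 ppt = 0.248 ppb; ΔF = 0.26 × 0.248 = 0.0645 W/m².
Total ΔF = 1.6189 + 0.1403 + 0.0645 = 1.8237 W/m².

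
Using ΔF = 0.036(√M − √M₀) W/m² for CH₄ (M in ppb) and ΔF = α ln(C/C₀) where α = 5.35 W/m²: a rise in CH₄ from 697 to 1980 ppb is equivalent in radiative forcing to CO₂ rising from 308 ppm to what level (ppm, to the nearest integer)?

C ≈ 348 ppm

CH₄ forcing: 0.036 × (√1980 − √697) = 0.036 × (44.4972 − 26.4008) = 0.036 × 18.0964 = 0.65147 W/m².
Set 5.35 ln(C/308) = 0.65147: ln(C/308) = 0.65147/5.35 = 0.12177, so C = 308 × e^0.12177 = 308 × 1.12949 = 347.88 ppm.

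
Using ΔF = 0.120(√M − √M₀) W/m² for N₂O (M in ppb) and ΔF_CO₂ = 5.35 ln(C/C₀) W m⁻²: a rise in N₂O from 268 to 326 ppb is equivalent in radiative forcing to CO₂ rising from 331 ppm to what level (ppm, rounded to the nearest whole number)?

N₂O forcing: 0.120 × (√326 − √268) = 0.120 × (18.0555 − 16.3707) = 0.120 × 1.6848 = 0.20218 W/m².
Set 5.35 ln(C/331) = 0.20218: ln(C/331) = 0.20218/5.35 = 0.03779, so C = 331 × e^0.03779 = 331 × 1.03851 = 343.75 ppm.

C ≈ 344 ppm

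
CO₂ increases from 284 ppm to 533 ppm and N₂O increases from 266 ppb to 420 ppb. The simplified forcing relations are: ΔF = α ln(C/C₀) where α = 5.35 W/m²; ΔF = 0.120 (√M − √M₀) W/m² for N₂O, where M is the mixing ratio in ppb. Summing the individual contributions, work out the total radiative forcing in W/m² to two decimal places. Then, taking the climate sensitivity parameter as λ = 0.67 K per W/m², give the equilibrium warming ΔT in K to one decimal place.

CO₂: 5.35 × ln(533/284) = 5.35 × ln(1.87676) = 5.35 × 0.62955 = 3.3681 W/m².
N₂O: 0.120 × (√420 − √266) = 0.120 × (20.4939 − 16.3095) = 0.120 × 4.1844 = 0.5021 W/m².
Total ΔF = 3.3681 + 0.5021 = 3.8702 W/m².
ΔT = λ ΔF = 0.67 × 3.87 = 2.5929 K.

ΔF = 3.87 W/m²; ΔT = 2.6 K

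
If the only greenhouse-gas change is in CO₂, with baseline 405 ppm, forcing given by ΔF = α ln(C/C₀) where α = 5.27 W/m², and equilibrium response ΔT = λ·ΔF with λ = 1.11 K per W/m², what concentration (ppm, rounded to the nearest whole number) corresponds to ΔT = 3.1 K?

C ≈ 688 ppm

Required forcing: ΔF = ΔT/λ = 3.1/1.11 = 2.7928 W/m².
Then ln(C/405) = ΔF/5.27 = 2.7928/5.27 = 0.52994.
So C = 405 × e^0.52994 = 405 × 1.69883 = 688.03 ppm.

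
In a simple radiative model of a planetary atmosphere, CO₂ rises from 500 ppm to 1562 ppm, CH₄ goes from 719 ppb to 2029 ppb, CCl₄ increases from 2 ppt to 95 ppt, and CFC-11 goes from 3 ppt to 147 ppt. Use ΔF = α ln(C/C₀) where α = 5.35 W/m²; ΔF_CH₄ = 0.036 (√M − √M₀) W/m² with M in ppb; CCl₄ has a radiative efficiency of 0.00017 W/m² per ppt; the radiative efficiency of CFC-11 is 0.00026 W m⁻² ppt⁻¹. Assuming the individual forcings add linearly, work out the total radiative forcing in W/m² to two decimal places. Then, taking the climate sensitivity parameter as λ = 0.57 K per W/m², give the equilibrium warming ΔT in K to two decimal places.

CO₂: 5.35 × ln(1562/500) = 5.35 × ln(3.12400) = 5.35 × 1.13911 = 6.0942 W/m².
CH₄: 0.036 × (√2029 − √719) = 0.036 × (45.0444 − 26.8142) = 0.036 × 18.2302 = 0.6563 W/m².
CCl₄: ΔF = 0.00017 × (95 − 2) = 0.00017 × 93 = 0.0158 W/m².
CFC-11: ΔF = 0.00026 × (147 − 3) = 0.00026 × 144 = 0.0374 W/m².
Total ΔF = 6.0942 + 0.6563 + 0.0158 + 0.0374 = 6.8037 W/m².
ΔT = λ ΔF = 0.57 × 6.80 = 3.8760 K.

ΔF = 6.80 W/m²; ΔT = 3.88 K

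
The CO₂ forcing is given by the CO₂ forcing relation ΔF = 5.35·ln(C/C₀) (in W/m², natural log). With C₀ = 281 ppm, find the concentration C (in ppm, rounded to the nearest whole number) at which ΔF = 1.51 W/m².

C ≈ 373 ppm

Set 5.35 ln(C/281) = 1.51, so ln(C/281) = 1.51/5.35 = 0.28224.
Then C/281 = e^0.28224 = 1.32610, giving C = 281 × 1.32610 = 372.63 ppm.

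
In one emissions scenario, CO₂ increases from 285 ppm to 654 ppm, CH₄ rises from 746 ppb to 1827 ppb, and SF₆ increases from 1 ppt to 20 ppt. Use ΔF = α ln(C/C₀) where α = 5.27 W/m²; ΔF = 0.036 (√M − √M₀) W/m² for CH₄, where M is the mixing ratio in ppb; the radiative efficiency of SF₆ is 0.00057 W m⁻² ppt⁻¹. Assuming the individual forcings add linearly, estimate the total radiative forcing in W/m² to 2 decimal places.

CO₂: 5.27 × ln(654/285) = 5.27 × ln(2.29474) = 5.27 × 0.83062 = 4.3774 W/m².
CH₄: 0.036 × (√1827 − √746) = 0.036 × (42.7434 − 27.3130) = 0.036 × 15.4304 = 0.5555 W/m².
SF₆: ΔF = 0.00057 × (20 − 1) = 0.00057 × 19 = 0.0108 W/m².
Total ΔF = 4.3774 + 0.5555 + 0.0108 = 4.9437 W/m².

ΔF = 4.94 W/m²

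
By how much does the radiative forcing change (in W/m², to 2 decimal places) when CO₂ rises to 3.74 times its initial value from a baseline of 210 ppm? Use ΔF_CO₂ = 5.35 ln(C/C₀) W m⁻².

ΔF = 7.06 W/m²

Because the forcing depends only on the ratio C/C₀, the initial concentration does not enter.
ΔF = 5.35 × ln(3.74) = 5.35 × 1.31909 = 7.0571 W/m².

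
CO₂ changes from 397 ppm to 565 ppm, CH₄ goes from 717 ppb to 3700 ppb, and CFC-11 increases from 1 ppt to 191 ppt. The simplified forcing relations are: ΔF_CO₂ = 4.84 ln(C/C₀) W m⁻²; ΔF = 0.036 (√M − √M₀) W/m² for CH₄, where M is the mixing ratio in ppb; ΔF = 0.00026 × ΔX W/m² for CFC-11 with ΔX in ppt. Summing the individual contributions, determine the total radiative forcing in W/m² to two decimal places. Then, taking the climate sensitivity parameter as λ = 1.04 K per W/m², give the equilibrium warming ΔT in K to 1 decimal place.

CO₂: 4.84 × ln(565/397) = 4.84 × ln(1.42317) = 4.84 × 0.35289 = 1.7080 W/m².
CH₄: 0.036 × (√3700 − √717) = 0.036 × (60.8276 − 26.7769) = 0.036 × 34.0507 = 1.2258 W/m².
CFC-11: ΔF = 0.00026 × (191 − 1) = 0.00026 × 190 = 0.0494 W/m².
Total ΔF = 1.7080 + 1.2258 + 0.0494 = 2.9832 W/m².
ΔT = λ ΔF = 1.04 × 2.98 = 3.0992 K.

ΔF = 2.98 W/m²; ΔT = 3.1 K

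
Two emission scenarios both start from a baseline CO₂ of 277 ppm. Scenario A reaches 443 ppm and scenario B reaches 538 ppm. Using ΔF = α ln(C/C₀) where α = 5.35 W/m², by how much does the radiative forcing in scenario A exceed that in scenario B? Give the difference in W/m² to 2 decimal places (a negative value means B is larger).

ΔF_A = 5.35 ln(443/277) = 5.35 × 0.46955 = 2.5121 W/m².
ΔF_B = 5.35 ln(538/277) = 5.35 × 0.66384 = 3.5515 W/m².
Difference: 2.5121 − 3.5515 = -1.0394 W/m².

ΔF_A − ΔF_B = -1.04 W/m²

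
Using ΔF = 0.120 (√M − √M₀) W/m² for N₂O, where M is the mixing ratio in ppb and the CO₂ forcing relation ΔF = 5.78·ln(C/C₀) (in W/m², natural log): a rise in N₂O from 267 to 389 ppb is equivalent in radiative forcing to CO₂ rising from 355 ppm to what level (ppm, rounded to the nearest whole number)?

C ≈ 381 ppm

N₂O forcing: 0.120 × (√389 − √267) = 0.120 × (19.7231 − 16.3401) = 0.120 × 3.3830 = 0.40596 W/m².
Set 5.78 ln(C/355) = 0.40596: ln(C/355) = 0.40596/5.78 = 0.07024, so C = 355 × e^0.07024 = 355 × 1.07277 = 380.83 ppm.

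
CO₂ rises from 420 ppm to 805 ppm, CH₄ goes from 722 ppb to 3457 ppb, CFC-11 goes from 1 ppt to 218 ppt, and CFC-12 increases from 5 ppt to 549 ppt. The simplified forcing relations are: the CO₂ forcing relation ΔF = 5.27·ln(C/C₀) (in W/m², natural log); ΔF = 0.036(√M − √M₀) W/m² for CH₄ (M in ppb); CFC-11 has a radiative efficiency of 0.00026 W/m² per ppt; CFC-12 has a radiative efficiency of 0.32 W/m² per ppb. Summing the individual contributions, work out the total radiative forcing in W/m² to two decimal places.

ΔF = 4.81 W/m²

CO₂: 5.27 × ln(805/420) = 5.27 × ln(1.91667) = 5.27 × 0.65059 = 3.4286 W/m².
CH₄: 0.036 × (√3457 − √722) = 0.036 × (58.7963 − 26.8701) = 0.036 × 31.9262 = 1.1493 W/m².
CFC-11: ΔF = 0.00026 × (218 − 1) = 0.00026 × 217 = 0.0564 W/m².
CFC-12: Δ = 549 − 5 = 544 ppt = 0.544 ppb; ΔF = 0.32 × 0.544 = 0.1741 W/m².
Total ΔF = 3.4286 + 1.1493 + 0.0564 + 0.1741 = 4.8084 W/m².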